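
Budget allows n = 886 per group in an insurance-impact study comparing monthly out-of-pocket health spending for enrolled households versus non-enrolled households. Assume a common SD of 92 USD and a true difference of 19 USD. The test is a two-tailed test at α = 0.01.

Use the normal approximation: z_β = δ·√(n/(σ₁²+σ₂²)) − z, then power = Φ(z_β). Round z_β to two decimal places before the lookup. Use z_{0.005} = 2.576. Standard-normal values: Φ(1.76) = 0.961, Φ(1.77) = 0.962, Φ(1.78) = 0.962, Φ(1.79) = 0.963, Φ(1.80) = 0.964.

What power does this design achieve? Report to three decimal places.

z_β = δ·√(n/(σ₁²+σ₂²)) − z_{α/2}
    = 19 · √(886/16928) − 2.576
    = 19 · 0.22878 − 2.576
    = 4.3468 − 2.576 = 1.7708 → 1.77
Power = Φ(1.77) = 0.962.

Power ≈ 0.962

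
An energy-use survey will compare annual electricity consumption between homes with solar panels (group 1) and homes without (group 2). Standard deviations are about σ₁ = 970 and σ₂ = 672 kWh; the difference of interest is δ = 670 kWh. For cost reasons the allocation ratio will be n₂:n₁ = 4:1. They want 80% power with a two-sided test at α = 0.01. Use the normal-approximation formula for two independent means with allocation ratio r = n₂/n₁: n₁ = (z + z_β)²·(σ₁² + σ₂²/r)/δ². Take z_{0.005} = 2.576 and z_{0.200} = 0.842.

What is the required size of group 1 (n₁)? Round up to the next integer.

n₁ = (z_{α/2} + z_β)² · (σ₁² + σ₂²/r) / δ²
   = (2.576 + 0.842)² · (970² + 672²/4) / 670²
   = 11.6827 · (940900 + 112896) / 448900
   = 11.6827 · 1053796 / 448900
   = 27.43
Round up → n₁ = 28; n₂ = r·n₁ = 4 × 28 = 112.

n₁ = 28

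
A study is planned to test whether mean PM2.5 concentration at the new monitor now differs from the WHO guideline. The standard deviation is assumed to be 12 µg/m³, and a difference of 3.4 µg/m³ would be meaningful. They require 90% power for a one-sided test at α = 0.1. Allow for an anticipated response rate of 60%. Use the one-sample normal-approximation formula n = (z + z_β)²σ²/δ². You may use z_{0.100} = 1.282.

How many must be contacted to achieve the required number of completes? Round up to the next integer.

n = 137

n = (z_α + z_β)² · σ² / δ²
  = (1.282 + 1.282)² · 12² / 3.4²
  = 6.5741 · 144 / 11.56
  = 81.89
Adjust for 60% response: 81.89 / 0.60 = 136.49.
Round up → n = 137.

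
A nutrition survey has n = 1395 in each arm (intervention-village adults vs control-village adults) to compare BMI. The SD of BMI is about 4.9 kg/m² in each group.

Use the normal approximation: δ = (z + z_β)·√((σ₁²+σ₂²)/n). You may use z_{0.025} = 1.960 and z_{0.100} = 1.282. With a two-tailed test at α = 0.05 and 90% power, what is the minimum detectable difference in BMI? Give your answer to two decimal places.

δ = (z_{α/2} + z_β) · √((σ₁²+σ₂²)/n)
  = (1.960 + 1.282) · √(48.02/1395)
  = 3.242 · √0.03442
  = 3.242 · 0.1855
  = 0.6015

Minimum detectable difference ≈ 0.60 kg/m²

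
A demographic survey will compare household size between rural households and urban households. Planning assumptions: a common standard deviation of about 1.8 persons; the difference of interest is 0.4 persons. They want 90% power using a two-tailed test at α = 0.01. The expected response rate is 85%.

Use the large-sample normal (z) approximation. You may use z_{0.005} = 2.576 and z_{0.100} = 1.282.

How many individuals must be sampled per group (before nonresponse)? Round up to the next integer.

n = (z_{α/2} + z_β)² · (σ₁² + σ₂²) / δ²
  = (2.576 + 1.282)² · (2·1.8² = 6.48) / 0.4²
  = 14.8842 · 6.48 / 0.16
  = 602.81
Adjust for 85% response: 602.81 / 0.85 = 709.19.
Round up → n = 710 per group.

n = 710 per group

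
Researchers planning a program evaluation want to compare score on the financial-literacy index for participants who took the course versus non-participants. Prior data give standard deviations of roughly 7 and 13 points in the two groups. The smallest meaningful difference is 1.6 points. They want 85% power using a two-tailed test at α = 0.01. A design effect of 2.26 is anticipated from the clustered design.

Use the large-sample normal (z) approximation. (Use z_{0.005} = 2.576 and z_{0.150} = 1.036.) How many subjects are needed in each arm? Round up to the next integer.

n = 2511 per group

n = (z_{α/2} + z_β)² · (σ₁² + σ₂²) / δ²
  = (2.576 + 1.036)² · (7² + 13² = 218) / 1.6²
  = 13.0465 · 218 / 2.56
  = 1110.99
Design effect: 2.26 × 1110.99 = 2510.85.
Round up → n = 2511 per group.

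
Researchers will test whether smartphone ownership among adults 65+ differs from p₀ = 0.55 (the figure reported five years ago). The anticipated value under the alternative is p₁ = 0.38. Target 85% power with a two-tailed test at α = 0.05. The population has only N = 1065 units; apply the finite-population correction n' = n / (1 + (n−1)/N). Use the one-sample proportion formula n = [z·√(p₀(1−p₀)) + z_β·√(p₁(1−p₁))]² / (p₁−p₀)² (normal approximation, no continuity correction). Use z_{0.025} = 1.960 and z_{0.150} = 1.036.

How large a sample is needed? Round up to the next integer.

n = [z_{α/2}·√(p₀q₀) + z_β·√(p₁q₁)]² / (p₁ − p₀)²
  = [1.960·√(0.55·0.45) + 1.036·√(0.38·0.62)]² / (-0.17)²
  = [1.960·0.4975 + 1.036·0.4854]² / 0.0289
  = [1.4779]² / 0.0289
  = 75.58
Finite-population correction (N = 1065): 75.58 / (1 + (75.58 − 1)/1065) = 70.64.
Round up → n = 71.

n = 71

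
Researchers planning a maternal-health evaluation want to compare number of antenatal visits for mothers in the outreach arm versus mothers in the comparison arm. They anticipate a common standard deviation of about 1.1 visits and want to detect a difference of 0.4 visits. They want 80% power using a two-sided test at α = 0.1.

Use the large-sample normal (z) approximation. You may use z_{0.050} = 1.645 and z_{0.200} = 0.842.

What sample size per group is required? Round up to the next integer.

n = 94 per group

n = (z_{α/2} + z_β)² · (σ₁² + σ₂²) / δ²
  = (1.645 + 0.842)² · (2·1.1² = 2.42) / 0.4²
  = 6.1852 · 2.42 / 0.16
  = 93.55
Round up → n = 94 per group.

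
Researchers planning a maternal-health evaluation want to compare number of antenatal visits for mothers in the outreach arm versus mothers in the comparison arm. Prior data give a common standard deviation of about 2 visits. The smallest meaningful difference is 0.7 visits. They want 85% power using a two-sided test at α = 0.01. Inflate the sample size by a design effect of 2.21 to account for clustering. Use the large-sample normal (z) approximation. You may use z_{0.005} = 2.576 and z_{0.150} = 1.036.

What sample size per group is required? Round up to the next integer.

n = (z_{α/2} + z_β)² · (σ₁² + σ₂²) / δ²
  = (2.576 + 1.036)² · (2·2² = 8) / 0.7²
  = 13.0465 · 8 / 0.49
  = 213.00
Design effect: 2.21 × 213.00 = 470.74.
Round up → n = 471 per group.

n = 471 per group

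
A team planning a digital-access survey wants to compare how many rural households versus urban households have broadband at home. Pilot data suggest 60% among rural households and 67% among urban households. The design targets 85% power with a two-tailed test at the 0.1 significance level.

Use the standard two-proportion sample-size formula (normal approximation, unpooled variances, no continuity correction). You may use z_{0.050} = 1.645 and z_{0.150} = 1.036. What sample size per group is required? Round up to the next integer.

n = 677 per group

n = (z_{α/2} + z_β)² · [p₁(1−p₁) + p₂(1−p₂)] / (p₁ − p₂)²
  = (1.645 + 1.036)² · (0.60·0.40 + 0.67·0.33) / (-0.07)²
  = (2.681)² · (0.2400 + 0.2211) / 0.0049
  = 7.1878 · 0.4611 / 0.0049
  = 676.38
Round up → n = 677 per group.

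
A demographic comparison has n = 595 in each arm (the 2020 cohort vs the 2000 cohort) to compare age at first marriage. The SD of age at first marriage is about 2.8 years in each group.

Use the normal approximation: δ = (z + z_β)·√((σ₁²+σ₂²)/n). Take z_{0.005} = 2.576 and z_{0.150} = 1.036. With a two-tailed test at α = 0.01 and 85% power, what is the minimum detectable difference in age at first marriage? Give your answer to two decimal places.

δ = (z_{α/2} + z_β) · √((σ₁²+σ₂²)/n)
  = (2.576 + 1.036) · √(15.68/595)
  = 3.612 · √0.02635
  = 3.612 · 0.1623
  = 0.5864

Minimum detectable difference ≈ 0.59 years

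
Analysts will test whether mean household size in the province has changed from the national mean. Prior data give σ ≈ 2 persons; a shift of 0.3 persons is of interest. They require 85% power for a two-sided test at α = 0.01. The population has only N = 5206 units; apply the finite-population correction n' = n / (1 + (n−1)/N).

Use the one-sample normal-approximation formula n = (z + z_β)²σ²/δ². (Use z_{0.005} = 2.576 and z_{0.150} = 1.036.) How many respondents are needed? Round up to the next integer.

n = (z_{α/2} + z_β)² · σ² / δ²
  = (2.576 + 1.036)² · 2² / 0.3²
  = 13.0465 · 4 / 0.09
  = 579.85
Finite-population correction (N = 5206): 579.85 / (1 + (579.85 − 1)/5206) = 521.83.
Round up → n = 522.

n = 522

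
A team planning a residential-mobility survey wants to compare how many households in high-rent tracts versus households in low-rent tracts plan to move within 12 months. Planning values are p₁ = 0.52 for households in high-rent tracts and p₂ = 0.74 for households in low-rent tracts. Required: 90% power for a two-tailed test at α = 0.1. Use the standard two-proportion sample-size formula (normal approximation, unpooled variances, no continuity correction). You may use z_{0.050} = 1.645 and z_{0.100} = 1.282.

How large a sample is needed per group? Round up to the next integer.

n = (z_{α/2} + z_β)² · [p₁(1−p₁) + p₂(1−p₂)] / (p₁ − p₂)²
  = (1.645 + 1.282)² · (0.52·0.48 + 0.74·0.26) / (-0.22)²
  = (2.927)² · (0.2496 + 0.1924) / 0.0484
  = 8.5673 · 0.4420 / 0.0484
  = 78.24
Round up → n = 79 per group.

n = 79 per group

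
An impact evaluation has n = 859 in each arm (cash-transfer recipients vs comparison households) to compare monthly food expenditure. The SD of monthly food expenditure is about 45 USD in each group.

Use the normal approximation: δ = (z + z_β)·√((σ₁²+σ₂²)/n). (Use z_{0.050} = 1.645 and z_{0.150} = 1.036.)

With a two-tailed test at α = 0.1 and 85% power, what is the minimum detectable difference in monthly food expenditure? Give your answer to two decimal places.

Minimum detectable difference ≈ 5.82 USD

δ = (z_{α/2} + z_β) · √((σ₁²+σ₂²)/n)
  = (1.645 + 1.036) · √(4050/859)
  = 2.681 · √4.7148
  = 2.681 · 2.1714
  = 5.8214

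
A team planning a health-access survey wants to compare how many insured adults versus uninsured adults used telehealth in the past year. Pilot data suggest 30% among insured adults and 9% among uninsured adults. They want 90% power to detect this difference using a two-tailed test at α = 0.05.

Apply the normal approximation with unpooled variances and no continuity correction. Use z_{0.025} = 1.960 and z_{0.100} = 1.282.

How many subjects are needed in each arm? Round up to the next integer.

n = 70 per group

n = (z_{α/2} + z_β)² · [p₁(1−p₁) + p₂(1−p₂)] / (p₁ − p₂)²
  = (1.960 + 1.282)² · (0.30·0.70 + 0.09·0.91) / (0.21)²
  = (3.242)² · (0.2100 + 0.0819) / 0.0441
  = 10.5106 · 0.2919 / 0.0441
  = 69.57
Round up → n = 70 per group.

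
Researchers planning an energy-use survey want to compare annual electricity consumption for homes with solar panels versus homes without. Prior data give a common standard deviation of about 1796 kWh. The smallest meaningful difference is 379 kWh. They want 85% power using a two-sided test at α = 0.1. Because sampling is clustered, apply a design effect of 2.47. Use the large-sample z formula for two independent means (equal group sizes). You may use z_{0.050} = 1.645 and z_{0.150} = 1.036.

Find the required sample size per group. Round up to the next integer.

n = (z_{α/2} + z_β)² · (σ₁² + σ₂²) / δ²
  = (1.645 + 1.036)² · (2·1796² = 6451232) / 379²
  = 7.1878 · 6451232 / 143641
  = 322.82
Design effect: 2.47 × 322.82 = 797.36.
Round up → n = 798 per group.

n = 798 per group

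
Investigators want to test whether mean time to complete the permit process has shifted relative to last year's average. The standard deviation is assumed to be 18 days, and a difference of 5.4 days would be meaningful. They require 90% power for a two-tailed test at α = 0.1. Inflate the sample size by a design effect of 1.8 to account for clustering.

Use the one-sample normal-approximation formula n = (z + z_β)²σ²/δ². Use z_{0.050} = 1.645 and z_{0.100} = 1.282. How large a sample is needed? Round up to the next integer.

n = (z_{α/2} + z_β)² · σ² / δ²
  = (1.645 + 1.282)² · 18² / 5.4²
  = 8.5673 · 324 / 29.16
  = 95.19
Design effect: 1.8 × 95.19 = 171.35.
Round up → n = 172.

n = 172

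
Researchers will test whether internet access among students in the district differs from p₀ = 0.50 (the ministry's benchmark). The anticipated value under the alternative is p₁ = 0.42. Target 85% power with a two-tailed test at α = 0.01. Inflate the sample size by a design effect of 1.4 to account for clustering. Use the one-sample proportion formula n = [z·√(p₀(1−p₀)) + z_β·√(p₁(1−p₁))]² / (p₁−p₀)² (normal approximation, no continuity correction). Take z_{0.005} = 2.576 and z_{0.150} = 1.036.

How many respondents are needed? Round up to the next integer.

n = 709

n = [z_{α/2}·√(p₀q₀) + z_β·√(p₁q₁)]² / (p₁ − p₀)²
  = [2.576·√(0.50·0.50) + 1.036·√(0.42·0.58)]² / (-0.08)²
  = [2.576·0.5000 + 1.036·0.4936]² / 0.0064
  = [1.7993]² / 0.0064
  = 505.87
Design effect: 1.4 × 505.87 = 708.22.
Round up → n = 709.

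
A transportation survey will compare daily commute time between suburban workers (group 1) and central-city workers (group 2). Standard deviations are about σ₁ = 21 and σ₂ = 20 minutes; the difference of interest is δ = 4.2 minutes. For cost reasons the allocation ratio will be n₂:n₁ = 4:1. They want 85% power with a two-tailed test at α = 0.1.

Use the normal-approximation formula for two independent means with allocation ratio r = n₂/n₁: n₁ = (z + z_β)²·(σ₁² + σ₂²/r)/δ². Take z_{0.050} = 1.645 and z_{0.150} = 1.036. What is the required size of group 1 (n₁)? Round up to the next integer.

n₁ = (z_{α/2} + z_β)² · (σ₁² + σ₂²/r) / δ²
   = (1.645 + 1.036)² · (21² + 20²/4) / 4.2²
   = 7.1878 · (441 + 100) / 17.64
   = 7.1878 · 541 / 17.64
   = 220.44
Round up → n₁ = 221; n₂ = r·n₁ = 4 × 221 = 884.

n₁ = 221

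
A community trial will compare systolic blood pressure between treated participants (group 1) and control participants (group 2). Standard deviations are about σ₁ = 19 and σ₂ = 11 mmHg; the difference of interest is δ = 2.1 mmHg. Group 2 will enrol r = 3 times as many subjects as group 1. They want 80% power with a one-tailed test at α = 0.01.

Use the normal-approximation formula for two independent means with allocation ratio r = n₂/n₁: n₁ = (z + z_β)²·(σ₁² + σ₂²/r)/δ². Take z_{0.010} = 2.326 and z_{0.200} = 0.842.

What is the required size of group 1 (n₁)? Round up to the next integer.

n₁ = 914

n₁ = (z_α + z_β)² · (σ₁² + σ₂²/r) / δ²
   = (2.326 + 0.842)² · (19² + 11²/3) / 2.1²
   = 10.0362 · (361 + 40.3333) / 4.41
   = 10.0362 · 401.3333 / 4.41
   = 913.35
Round up → n₁ = 914; n₂ = r·n₁ = 3 × 914 = 2742.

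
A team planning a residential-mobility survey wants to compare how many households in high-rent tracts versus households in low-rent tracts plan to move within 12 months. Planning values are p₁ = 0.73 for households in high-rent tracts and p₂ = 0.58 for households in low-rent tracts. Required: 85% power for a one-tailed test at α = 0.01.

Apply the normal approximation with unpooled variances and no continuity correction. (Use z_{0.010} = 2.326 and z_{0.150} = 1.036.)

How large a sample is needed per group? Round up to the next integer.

n = 222 per group

n = (z_α + z_β)² · [p₁(1−p₁) + p₂(1−p₂)] / (p₁ − p₂)²
  = (2.326 + 1.036)² · (0.73·0.27 + 0.58·0.42) / (0.15)²
  = (3.362)² · (0.1971 + 0.2436) / 0.0225
  = 11.3030 · 0.4407 / 0.0225
  = 221.39
Round up → n = 222 per group.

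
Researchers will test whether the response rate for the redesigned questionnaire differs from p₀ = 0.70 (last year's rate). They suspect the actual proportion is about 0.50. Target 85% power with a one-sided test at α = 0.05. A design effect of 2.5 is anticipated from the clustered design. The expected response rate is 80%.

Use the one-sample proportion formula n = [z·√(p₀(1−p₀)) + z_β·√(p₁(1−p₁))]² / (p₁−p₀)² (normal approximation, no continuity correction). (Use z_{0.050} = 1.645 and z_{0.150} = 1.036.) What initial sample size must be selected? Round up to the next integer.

n = [z_α·√(p₀q₀) + z_β·√(p₁q₁)]² / (p₁ − p₀)²
  = [1.645·√(0.70·0.30) + 1.036·√(0.50·0.50)]² / (-0.20)²
  = [1.645·0.4583 + 1.036·0.5000]² / 0.0400
  = [1.2718]² / 0.0400
  = 40.44
Design effect: 2.5 × 40.44 = 101.10.
Adjust for 80% response: 101.10 / 0.80 = 126.37.
Round up → n = 127.

n = 127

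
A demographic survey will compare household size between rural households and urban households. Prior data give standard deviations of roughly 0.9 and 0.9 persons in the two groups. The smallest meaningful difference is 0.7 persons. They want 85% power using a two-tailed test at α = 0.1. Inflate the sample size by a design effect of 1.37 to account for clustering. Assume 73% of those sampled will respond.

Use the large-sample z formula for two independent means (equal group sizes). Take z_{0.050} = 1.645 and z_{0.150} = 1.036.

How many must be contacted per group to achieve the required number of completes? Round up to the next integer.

n = 45 per group

n = (z_{α/2} + z_β)² · (σ₁² + σ₂²) / δ²
  = (1.645 + 1.036)² · (0.9² + 0.9² = 1.62) / 0.7²
  = 7.1878 · 1.62 / 0.49
  = 23.76
Design effect: 1.37 × 23.76 = 32.56.
Adjust for 73% response: 32.56 / 0.73 = 44.60.
Round up → n = 45 per group.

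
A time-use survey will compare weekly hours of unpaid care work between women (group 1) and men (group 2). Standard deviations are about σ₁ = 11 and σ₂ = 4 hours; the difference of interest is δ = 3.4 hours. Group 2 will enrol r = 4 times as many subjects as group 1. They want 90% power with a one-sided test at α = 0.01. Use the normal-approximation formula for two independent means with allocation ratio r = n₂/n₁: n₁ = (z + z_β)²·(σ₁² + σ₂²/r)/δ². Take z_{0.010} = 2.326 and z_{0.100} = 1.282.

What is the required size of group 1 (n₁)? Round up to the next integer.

n₁ = 141

n₁ = (z_α + z_β)² · (σ₁² + σ₂²/r) / δ²
   = (2.326 + 1.282)² · (11² + 4²/4) / 3.4²
   = 13.0177 · (121 + 4) / 11.56
   = 13.0177 · 125 / 11.56
   = 140.76
Round up → n₁ = 141; n₂ = r·n₁ = 4 × 141 = 564.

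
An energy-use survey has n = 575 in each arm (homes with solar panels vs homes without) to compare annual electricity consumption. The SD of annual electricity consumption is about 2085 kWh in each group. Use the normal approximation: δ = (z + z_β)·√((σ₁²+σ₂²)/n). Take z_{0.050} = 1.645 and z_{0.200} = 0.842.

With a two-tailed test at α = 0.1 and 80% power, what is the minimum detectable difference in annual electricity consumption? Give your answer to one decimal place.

Minimum detectable difference ≈ 305.8 kWh

δ = (z_{α/2} + z_β) · √((σ₁²+σ₂²)/n)
  = (1.645 + 0.842) · √(8694450/575)
  = 2.487 · √15120.8
  = 2.487 · 122.9666
  = 305.8179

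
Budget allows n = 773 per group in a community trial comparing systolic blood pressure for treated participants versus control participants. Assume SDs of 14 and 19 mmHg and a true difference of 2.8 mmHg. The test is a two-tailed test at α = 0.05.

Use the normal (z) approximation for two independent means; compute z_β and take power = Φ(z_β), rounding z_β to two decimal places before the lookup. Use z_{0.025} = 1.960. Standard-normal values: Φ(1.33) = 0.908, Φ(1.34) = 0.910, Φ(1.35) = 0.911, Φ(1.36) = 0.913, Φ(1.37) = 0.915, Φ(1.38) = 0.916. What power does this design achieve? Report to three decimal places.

Power ≈ 0.910

z_β = δ·√(n/(σ₁²+σ₂²)) − z_{α/2}
    = 2.8 · √(773/557) − 1.960
    = 2.8 · 1.17805 − 1.960
    = 3.2985 − 1.960 = 1.3385 → 1.34
Power = Φ(1.34) = 0.910.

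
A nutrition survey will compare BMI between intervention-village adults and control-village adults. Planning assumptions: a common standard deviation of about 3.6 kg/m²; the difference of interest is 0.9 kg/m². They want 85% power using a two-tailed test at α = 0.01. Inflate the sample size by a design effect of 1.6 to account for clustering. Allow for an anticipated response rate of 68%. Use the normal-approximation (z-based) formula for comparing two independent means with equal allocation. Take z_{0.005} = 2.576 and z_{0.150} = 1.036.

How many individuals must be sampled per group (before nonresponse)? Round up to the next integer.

n = (z_{α/2} + z_β)² · (σ₁² + σ₂²) / δ²
  = (2.576 + 1.036)² · (2·3.6² = 25.92) / 0.9²
  = 13.0465 · 25.92 / 0.81
  = 417.49
Design effect: 1.6 × 417.49 = 667.98.
Adjust for 68% response: 667.98 / 0.68 = 982.33.
Round up → n = 983 per group.

n = 983 per group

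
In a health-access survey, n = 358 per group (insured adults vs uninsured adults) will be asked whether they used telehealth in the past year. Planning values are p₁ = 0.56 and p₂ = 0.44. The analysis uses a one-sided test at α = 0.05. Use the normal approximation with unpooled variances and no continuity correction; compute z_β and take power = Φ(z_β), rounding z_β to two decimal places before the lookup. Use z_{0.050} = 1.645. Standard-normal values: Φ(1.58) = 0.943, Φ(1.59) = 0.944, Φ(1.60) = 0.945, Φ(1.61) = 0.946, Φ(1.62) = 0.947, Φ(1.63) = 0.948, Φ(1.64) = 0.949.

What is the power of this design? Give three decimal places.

z_β = |p₁−p₂|·√(n/[p₁q₁+p₂q₂]) − z_α
    = 0.12 · √(358/0.4928) − 1.645
    = 0.12 · 26.9529 − 1.645
    = 3.2344 − 1.645 = 1.5894 → 1.59
Power = Φ(1.59) = 0.944.

Power ≈ 0.944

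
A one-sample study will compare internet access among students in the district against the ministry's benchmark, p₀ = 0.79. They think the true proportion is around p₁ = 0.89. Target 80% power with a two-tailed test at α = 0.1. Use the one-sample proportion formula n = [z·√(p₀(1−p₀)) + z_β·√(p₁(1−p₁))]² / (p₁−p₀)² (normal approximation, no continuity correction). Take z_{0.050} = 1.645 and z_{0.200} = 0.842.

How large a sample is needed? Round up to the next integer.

n = 88

n = [z_{α/2}·√(p₀q₀) + z_β·√(p₁q₁)]² / (p₁ − p₀)²
  = [1.645·√(0.79·0.21) + 0.842·√(0.89·0.11)]² / (0.10)²
  = [1.645·0.4073 + 0.842·0.3129]² / 0.0100
  = [0.9335]² / 0.0100
  = 87.14
Round up → n = 88.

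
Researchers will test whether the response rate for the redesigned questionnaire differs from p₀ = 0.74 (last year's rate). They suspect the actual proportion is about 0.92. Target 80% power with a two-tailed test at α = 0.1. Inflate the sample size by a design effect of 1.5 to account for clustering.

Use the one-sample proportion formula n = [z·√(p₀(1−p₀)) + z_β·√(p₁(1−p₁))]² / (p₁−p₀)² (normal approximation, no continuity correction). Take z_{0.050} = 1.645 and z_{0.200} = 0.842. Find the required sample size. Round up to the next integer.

n = 42

n = [z_{α/2}·√(p₀q₀) + z_β·√(p₁q₁)]² / (p₁ − p₀)²
  = [1.645·√(0.74·0.26) + 0.842·√(0.92·0.08)]² / (0.18)²
  = [1.645·0.4386 + 0.842·0.2713]² / 0.0324
  = [0.9500]² / 0.0324
  = 27.85
Design effect: 1.5 × 27.85 = 41.78.
Round up → n = 42.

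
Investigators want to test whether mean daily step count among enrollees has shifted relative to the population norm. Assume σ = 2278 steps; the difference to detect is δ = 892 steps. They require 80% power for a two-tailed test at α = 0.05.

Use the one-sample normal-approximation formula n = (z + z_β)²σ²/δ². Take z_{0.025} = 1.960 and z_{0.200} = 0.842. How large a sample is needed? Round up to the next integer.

n = (z_{α/2} + z_β)² · σ² / δ²
  = (1.960 + 0.842)² · 2278² / 892²
  = 7.8512 · 5189284 / 795664
  = 51.21
Round up → n = 52.

n = 52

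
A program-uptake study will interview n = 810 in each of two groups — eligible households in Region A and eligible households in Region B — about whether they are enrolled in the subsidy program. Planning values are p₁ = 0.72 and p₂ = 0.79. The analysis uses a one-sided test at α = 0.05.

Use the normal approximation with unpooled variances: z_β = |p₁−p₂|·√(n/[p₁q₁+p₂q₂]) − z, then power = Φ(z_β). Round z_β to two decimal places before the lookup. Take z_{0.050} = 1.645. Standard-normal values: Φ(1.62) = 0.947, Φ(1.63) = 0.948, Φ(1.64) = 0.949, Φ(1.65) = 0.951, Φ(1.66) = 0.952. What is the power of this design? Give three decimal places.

Power ≈ 0.949

z_β = |p₁−p₂|·√(n/[p₁q₁+p₂q₂]) − z_α
    = 0.07 · √(810/0.3675) − 1.645
    = 0.07 · 46.9476 − 1.645
    = 3.2863 − 1.645 = 1.6413 → 1.64
Power = Φ(1.64) = 0.949.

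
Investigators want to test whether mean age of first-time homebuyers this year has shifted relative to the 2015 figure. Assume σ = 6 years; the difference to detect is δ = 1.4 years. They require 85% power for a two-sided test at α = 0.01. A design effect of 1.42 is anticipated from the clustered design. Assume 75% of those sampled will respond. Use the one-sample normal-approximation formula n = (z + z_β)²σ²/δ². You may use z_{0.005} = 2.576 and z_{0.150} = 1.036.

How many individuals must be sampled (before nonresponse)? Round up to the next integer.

n = (z_{α/2} + z_β)² · σ² / δ²
  = (2.576 + 1.036)² · 6² / 1.4²
  = 13.0465 · 36 / 1.96
  = 239.63
Design effect: 1.42 × 239.63 = 340.28.
Adjust for 75% response: 340.28 / 0.75 = 453.70.
Round up → n = 454.

n = 454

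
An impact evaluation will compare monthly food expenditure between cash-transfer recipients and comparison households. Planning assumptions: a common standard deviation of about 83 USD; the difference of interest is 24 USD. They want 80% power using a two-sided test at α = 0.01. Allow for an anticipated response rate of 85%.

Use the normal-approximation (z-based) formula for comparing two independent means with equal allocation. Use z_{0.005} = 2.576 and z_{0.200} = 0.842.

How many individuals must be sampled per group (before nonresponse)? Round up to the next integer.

n = (z_{α/2} + z_β)² · (σ₁² + σ₂²) / δ²
  = (2.576 + 0.842)² · (2·83² = 13778) / 24²
  = 11.6827 · 13778 / 576
  = 279.45
Adjust for 85% response: 279.45 / 0.85 = 328.77.
Round up → n = 329 per group.

n = 329 per group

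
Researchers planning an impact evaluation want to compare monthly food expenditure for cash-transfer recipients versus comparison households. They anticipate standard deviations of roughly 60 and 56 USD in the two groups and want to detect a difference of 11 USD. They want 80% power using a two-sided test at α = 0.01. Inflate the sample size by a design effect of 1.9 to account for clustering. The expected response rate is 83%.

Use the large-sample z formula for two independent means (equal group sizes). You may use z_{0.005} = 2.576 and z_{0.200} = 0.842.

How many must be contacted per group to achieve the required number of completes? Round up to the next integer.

n = (z_{α/2} + z_β)² · (σ₁² + σ₂²) / δ²
  = (2.576 + 0.842)² · (60² + 56² = 6736) / 11²
  = 11.6827 · 6736 / 121
  = 650.37
Design effect: 1.9 × 650.37 = 1235.70.
Adjust for 83% response: 1235.70 / 0.83 = 1488.80.
Round up → n = 1489 per group.

n = 1489 per group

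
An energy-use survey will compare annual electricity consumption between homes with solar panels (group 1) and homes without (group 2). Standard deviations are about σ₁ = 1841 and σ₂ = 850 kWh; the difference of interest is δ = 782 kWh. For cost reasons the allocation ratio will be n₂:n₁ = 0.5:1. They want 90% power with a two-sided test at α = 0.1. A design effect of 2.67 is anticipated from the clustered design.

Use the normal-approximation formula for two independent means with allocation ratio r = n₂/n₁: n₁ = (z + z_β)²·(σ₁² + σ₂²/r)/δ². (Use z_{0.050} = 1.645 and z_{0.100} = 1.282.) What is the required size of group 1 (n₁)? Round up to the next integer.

n₁ = 181

n₁ = (z_{α/2} + z_β)² · (σ₁² + σ₂²/r) / δ²
   = (1.645 + 1.282)² · (1841² + 850²/0.5) / 782²
   = 8.5673 · (3389281 + 1445000) / 611524
   = 8.5673 · 4834281 / 611524
   = 67.73
Design effect: 2.67 × 67.73 = 180.83.
Round up → n₁ = 181; n₂ = r·n₁ = 0.5 × 181 = 91.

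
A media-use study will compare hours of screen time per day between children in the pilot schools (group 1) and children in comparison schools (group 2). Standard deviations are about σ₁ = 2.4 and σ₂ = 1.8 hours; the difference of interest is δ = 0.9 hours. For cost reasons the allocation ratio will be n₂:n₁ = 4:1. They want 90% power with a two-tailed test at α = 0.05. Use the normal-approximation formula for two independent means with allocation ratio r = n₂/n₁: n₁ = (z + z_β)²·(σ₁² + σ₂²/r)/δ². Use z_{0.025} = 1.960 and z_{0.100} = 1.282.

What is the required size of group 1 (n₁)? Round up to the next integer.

n₁ = 86

n₁ = (z_{α/2} + z_β)² · (σ₁² + σ₂²/r) / δ²
   = (1.960 + 1.282)² · (2.4² + 1.8²/4) / 0.9²
   = 10.5106 · (5.76 + 0.81) / 0.81
   = 10.5106 · 6.57 / 0.81
   = 85.25
Round up → n₁ = 86; n₂ = r·n₁ = 4 × 86 = 344.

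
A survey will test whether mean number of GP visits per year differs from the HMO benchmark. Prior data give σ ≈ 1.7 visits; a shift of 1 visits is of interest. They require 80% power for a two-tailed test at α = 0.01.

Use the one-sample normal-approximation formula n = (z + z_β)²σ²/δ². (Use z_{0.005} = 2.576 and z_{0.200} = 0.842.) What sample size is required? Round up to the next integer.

n = (z_{α/2} + z_β)² · σ² / δ²
  = (2.576 + 0.842)² · 1.7² / 1²
  = 11.6827 · 2.89 / 1
  = 33.76
Round up → n = 34.

n = 34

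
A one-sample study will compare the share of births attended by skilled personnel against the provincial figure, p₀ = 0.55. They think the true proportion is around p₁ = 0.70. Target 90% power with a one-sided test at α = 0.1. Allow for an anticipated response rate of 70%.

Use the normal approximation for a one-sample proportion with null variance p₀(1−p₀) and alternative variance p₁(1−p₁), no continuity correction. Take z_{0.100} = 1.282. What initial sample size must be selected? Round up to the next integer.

n = [z_α·√(p₀q₀) + z_β·√(p₁q₁)]² / (p₁ − p₀)²
  = [1.282·√(0.55·0.45) + 1.282·√(0.70·0.30)]² / (0.15)²
  = [1.282·0.4975 + 1.282·0.4583]² / 0.0225
  = [1.2253]² / 0.0225
  = 66.72
Adjust for 70% response: 66.72 / 0.70 = 95.32.
Round up → n = 96.

n = 96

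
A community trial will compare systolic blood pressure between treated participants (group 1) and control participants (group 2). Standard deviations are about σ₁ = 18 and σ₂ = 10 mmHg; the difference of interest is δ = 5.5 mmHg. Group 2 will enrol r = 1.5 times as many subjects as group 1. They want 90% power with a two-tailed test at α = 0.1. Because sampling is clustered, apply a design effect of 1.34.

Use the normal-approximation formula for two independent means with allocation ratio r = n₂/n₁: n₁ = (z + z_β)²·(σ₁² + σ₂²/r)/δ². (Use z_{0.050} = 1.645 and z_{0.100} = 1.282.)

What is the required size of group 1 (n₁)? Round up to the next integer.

n₁ = (z_{α/2} + z_β)² · (σ₁² + σ₂²/r) / δ²
   = (1.645 + 1.282)² · (18² + 10²/1.5) / 5.5²
   = 8.5673 · (324 + 66.6667) / 30.25
   = 8.5673 · 390.6667 / 30.25
   = 110.64
Design effect: 1.34 × 110.64 = 148.26.
Round up → n₁ = 149; n₂ = r·n₁ = 1.5 × 149 = 224.

n₁ = 149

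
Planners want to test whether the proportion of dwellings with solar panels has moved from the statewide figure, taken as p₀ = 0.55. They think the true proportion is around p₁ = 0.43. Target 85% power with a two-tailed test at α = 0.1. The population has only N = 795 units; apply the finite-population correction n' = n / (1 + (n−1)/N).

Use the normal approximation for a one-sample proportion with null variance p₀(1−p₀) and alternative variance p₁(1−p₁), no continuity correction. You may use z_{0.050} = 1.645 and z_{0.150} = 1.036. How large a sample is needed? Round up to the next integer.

n = [z_{α/2}·√(p₀q₀) + z_β·√(p₁q₁)]² / (p₁ − p₀)²
  = [1.645·√(0.55·0.45) + 1.036·√(0.43·0.57)]² / (-0.12)²
  = [1.645·0.4975 + 1.036·0.4951]² / 0.0144
  = [1.3313]² / 0.0144
  = 123.08
Finite-population correction (N = 795): 123.08 / (1 + (123.08 − 1)/795) = 106.69.
Round up → n = 107.

n = 107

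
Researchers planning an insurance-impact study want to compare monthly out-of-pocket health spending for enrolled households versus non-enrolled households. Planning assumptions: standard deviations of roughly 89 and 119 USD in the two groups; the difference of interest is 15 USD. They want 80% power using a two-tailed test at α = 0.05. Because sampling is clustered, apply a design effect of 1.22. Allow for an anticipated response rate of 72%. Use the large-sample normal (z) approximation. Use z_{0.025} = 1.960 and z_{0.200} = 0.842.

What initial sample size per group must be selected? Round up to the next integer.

n = 1306 per group

n = (z_{α/2} + z_β)² · (σ₁² + σ₂²) / δ²
  = (1.960 + 0.842)² · (89² + 119² = 22082) / 15²
  = 7.8512 · 22082 / 225
  = 770.53
Design effect: 1.22 × 770.53 = 940.05.
Adjust for 72% response: 940.05 / 0.72 = 1305.63.
Round up → n = 1306 per group.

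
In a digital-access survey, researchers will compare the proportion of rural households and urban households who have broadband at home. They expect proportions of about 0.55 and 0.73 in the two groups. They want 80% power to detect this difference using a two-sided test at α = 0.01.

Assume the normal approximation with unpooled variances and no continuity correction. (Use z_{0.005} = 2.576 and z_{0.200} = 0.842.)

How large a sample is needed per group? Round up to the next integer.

n = 161 per group

n = (z_{α/2} + z_β)² · [p₁(1−p₁) + p₂(1−p₂)] / (p₁ − p₂)²
  = (2.576 + 0.842)² · (0.55·0.45 + 0.73·0.27) / (-0.18)²
  = (3.418)² · (0.2475 + 0.1971) / 0.0324
  = 11.6827 · 0.4446 / 0.0324
  = 160.31
Round up → n = 161 per group.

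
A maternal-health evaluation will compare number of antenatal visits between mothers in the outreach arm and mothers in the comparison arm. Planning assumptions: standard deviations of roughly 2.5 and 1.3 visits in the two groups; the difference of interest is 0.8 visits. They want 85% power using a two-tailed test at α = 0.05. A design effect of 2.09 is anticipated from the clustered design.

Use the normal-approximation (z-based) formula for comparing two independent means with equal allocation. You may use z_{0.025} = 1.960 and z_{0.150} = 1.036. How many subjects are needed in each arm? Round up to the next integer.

n = (z_{α/2} + z_β)² · (σ₁² + σ₂²) / δ²
  = (1.960 + 1.036)² · (2.5² + 1.3² = 7.94) / 0.8²
  = 8.9760 · 7.94 / 0.64
  = 111.36
Design effect: 2.09 × 111.36 = 232.74.
Round up → n = 233 per group.

n = 233 per group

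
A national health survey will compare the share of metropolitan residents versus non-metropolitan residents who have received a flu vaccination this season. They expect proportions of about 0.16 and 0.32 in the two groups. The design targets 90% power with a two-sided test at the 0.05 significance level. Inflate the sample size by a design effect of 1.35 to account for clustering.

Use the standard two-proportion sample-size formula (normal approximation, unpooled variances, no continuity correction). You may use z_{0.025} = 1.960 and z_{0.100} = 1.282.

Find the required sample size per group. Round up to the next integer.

n = 196 per group

n = (z_{α/2} + z_β)² · [p₁(1−p₁) + p₂(1−p₂)] / (p₁ − p₂)²
  = (1.960 + 1.282)² · (0.16·0.84 + 0.32·0.68) / (-0.16)²
  = (3.242)² · (0.1344 + 0.2176) / 0.0256
  = 10.5106 · 0.3520 / 0.0256
  = 144.52
Design effect: 1.35 × 144.52 = 195.10.
Round up → n = 196 per group.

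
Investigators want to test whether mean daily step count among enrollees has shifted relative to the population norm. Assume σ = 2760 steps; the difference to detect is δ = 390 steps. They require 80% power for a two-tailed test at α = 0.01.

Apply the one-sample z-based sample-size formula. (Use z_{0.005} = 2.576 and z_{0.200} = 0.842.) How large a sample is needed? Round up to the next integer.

n = 586

n = (z_{α/2} + z_β)² · σ² / δ²
  = (2.576 + 0.842)² · 2760² / 390²
  = 11.6827 · 7617600 / 152100
  = 585.10
Round up → n = 586.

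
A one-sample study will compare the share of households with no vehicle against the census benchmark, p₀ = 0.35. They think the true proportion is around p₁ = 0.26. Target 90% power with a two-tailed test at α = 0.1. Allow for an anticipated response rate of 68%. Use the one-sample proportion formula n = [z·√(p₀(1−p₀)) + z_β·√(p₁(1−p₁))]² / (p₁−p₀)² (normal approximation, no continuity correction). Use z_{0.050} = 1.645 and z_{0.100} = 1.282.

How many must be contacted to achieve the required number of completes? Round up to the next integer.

n = [z_{α/2}·√(p₀q₀) + z_β·√(p₁q₁)]² / (p₁ − p₀)²
  = [1.645·√(0.35·0.65) + 1.282·√(0.26·0.74)]² / (-0.09)²
  = [1.645·0.4770 + 1.282·0.4386]² / 0.0081
  = [1.3469]² / 0.0081
  = 223.98
Adjust for 68% response: 223.98 / 0.68 = 329.39.
Round up → n = 330.

n = 330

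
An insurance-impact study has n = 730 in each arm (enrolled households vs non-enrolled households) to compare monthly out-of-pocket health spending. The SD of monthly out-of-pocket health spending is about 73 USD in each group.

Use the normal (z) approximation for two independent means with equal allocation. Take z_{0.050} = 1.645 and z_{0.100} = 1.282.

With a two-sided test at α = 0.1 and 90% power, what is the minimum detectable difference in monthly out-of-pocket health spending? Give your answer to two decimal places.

Minimum detectable difference ≈ 11.18 USD

δ = (z_{α/2} + z_β) · √((σ₁²+σ₂²)/n)
  = (1.645 + 1.282) · √(10658/730)
  = 2.927 · √14.6
  = 2.927 · 3.8210
  = 11.1841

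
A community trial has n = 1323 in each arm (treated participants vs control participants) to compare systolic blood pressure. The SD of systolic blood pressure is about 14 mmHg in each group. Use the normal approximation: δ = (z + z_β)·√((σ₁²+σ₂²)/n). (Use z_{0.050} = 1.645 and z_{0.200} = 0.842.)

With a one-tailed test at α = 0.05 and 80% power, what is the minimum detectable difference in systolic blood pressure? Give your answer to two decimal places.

Minimum detectable difference ≈ 1.35 mmHg

δ = (z_α + z_β) · √((σ₁²+σ₂²)/n)
  = (1.645 + 0.842) · √(392/1323)
  = 2.487 · √0.2963
  = 2.487 · 0.5443
  = 1.3538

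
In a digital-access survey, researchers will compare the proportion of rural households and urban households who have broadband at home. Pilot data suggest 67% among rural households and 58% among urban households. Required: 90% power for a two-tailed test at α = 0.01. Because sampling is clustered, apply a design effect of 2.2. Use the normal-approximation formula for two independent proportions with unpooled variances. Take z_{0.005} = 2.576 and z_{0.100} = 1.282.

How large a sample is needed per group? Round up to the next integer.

n = (z_{α/2} + z_β)² · [p₁(1−p₁) + p₂(1−p₂)] / (p₁ − p₂)²
  = (2.576 + 1.282)² · (0.67·0.33 + 0.58·0.42) / (0.09)²
  = (3.858)² · (0.2211 + 0.2436) / 0.0081
  = 14.8842 · 0.4647 / 0.0081
  = 853.91
Design effect: 2.2 × 853.91 = 1878.60.
Round up → n = 1879 per group.

n = 1879 per group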